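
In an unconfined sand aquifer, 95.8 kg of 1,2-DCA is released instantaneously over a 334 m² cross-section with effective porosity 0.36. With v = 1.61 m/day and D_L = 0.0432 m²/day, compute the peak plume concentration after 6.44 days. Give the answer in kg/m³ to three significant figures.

0.426 kg/m³

The peak of an instantaneous 1D plume sits at x = vt; there the Gaussian factor is 1 and C_max = M/(n_e·A·√(4πDt)), where n_e·A is the pore area the mass is dissolved in.
√(4πDt) = √(4π × 0.0432 × 6.44) = 1.870 m, so C_max = 95.8/(0.36 × 334 × 1.870) = 0.426 kg/m³.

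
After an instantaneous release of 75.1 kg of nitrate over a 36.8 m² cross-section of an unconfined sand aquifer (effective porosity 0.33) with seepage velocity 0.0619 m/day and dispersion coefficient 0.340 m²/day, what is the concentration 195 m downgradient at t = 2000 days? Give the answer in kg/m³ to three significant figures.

For an instantaneous plane source, C(x,t) = M/(n_e·A·√(4πDt)) · exp(−(x−vt)²/(4Dt)), with n_e·A the pore (flow) area.
Plume center vt = 0.0619 × 2000 = 123.8 m, so the well at 195 m is 71.2 m downgradient of the peak.
√(4πDt) = 92.44 m, giving peak height M/(n_e·A·√(4πDt)) = 75.1/(0.33 × 36.8 × 92.44) = 0.06690 kg/m³.
(x−vt)²/(4Dt) = (71.2)²/(4 × 0.340 × 2000) = 1.864; exp(−1.864) = 0.1551.
C = 0.06690 × 0.1551 = 0.0104 kg/m³.

0.0104 kg/m³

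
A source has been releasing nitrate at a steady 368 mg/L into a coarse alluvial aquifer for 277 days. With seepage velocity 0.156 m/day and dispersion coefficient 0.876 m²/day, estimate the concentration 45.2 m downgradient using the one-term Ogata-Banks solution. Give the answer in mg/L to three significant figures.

For a continuous step input, C/C₀ ≈ ½·erfc((x−vt)/(2√(Dt))).
vt = 0.156 × 277 = 43.212 m and 2√(Dt) = 2√(0.876 × 277) = 31.15 m.
Argument (x−vt)/(2√(Dt)) = (45.2 − 43.212)/31.15 = 0.06382; ½·erfc(0.06382) = 0.4640.
C = 368 × 0.4640 = 171 mg/L.

171 mg/L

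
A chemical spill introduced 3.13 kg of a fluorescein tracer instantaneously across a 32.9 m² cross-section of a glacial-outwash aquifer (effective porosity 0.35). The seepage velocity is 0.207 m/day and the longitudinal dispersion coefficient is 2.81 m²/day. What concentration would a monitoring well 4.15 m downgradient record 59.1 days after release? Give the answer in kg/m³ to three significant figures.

For an instantaneous plane source, C(x,t) = M/(n_e·A·√(4πDt)) · exp(−(x−vt)²/(4Dt)), with n_e·A the pore (flow) area.
Plume center vt = 0.207 × 59.1 = 12.2337 m, so the well at 4.15 m is 8.0837 m upgradient of the peak.
√(4πDt) = 45.68 m, giving peak height M/(n_e·A·√(4πDt)) = 3.13/(0.35 × 32.9 × 45.68) = 0.005951 kg/m³.
(x−vt)²/(4Dt) = (-8.0837)²/(4 × 2.81 × 59.1) = 0.09837; exp(−0.09837) = 0.9063.
C = 0.005951 × 0.9063 = 0.00539 kg/m³.

0.00539 kg/m³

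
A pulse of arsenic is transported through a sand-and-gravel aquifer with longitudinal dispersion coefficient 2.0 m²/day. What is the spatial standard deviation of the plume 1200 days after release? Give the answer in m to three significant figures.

69.3 m

Dispersive spreading gives a Gaussian with σ² = 2Dt; advection only shifts the center.
σ = √(2 × 2.0 × 1200) = 69.3 m.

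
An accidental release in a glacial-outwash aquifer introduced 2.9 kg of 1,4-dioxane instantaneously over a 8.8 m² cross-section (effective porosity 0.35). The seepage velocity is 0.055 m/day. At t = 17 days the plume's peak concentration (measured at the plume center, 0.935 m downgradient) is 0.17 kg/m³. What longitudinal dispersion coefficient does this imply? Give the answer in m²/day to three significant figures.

0.144 m²/day

At the plume center C_max = M/(n_e·A·√(4πDt)), so D = M²/(4πt·(n_e·A·C_max)²).
n_e·A·C_max = 0.35 × 8.8 × 0.17 = 0.5236 kg/m.
D = 2.9²/(4π × 17 × 0.5236²) = 0.144 m²/day.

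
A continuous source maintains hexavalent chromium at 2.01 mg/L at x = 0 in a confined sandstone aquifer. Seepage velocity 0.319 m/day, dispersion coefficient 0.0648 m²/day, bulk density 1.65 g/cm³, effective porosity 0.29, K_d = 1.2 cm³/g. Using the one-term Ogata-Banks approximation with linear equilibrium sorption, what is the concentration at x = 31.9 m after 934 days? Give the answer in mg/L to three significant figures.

1.89 mg/L

Retardation factor R = 1 + ρ_b·K_d/n = 1 + 1.65 × 1.2/0.29 = 7.828.
Sorption retards both mechanisms: v_R = v/R = 0.04075 m/day, D_R = D/R = 0.008278 m²/day.
v_R·t = 0.04075 × 934 = 38.0605 m; 2√(D_R t) = 5.561 m; argument = (31.9 − 38.0605)/5.561 = -1.108.
C = C₀ × ½·erfc(-1.108) = 2.01 × 0.9414 = 1.89 mg/L.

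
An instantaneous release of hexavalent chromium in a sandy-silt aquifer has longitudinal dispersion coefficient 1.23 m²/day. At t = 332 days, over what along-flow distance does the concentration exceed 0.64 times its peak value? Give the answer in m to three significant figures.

The plume is Gaussian with σ = √(2Dt) = √(2 × 1.23 × 332) = 28.58 m.
C/C_peak = exp(−Δx²/(2σ²)) = 0.64 ⇒ Δx = σ·√(−2 ln 0.64) = 28.58 × 0.9448 = 27.00 m.
Width = 2Δx = 54.0 m.

54.0 m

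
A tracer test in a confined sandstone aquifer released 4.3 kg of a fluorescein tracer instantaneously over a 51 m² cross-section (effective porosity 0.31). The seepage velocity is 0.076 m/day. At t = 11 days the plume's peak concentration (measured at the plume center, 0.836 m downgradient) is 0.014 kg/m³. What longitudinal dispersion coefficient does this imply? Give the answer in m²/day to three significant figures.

2.73 m²/day

At the plume center C_max = M/(n_e·A·√(4πDt)), so D = M²/(4πt·(n_e·A·C_max)²).
n_e·A·C_max = 0.31 × 51 × 0.014 = 0.2213 kg/m.
D = 4.3²/(4π × 11 × 0.2213²) = 2.73 m²/day.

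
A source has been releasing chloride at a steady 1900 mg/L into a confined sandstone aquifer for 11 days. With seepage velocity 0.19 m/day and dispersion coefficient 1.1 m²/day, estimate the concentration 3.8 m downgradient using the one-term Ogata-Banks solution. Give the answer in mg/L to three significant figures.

For a continuous step input, C/C₀ ≈ ½·erfc((x−vt)/(2√(Dt))).
vt = 0.19 × 11 = 2.09 m and 2√(Dt) = 2√(1.1 × 11) = 6.957 m.
Argument (x−vt)/(2√(Dt)) = (3.8 − 2.09)/6.957 = 0.2458; ½·erfc(0.2458) = 0.3641.
C = 1900 × 0.3641 = 692 mg/L.

692 mg/L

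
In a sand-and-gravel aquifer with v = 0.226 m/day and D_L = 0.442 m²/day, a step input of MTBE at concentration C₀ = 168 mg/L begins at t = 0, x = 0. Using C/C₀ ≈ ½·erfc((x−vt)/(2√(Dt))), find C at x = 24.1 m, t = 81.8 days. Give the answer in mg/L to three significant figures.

42.8 mg/L

For a continuous step input, C/C₀ ≈ ½·erfc((x−vt)/(2√(Dt))).
vt = 0.226 × 81.8 = 18.4868 m and 2√(Dt) = 2√(0.442 × 81.8) = 12.03 m.
Argument (x−vt)/(2√(Dt)) = (24.1 − 18.4868)/12.03 = 0.4666; ½·erfc(0.4666) = 0.2547.
C = 168 × 0.2547 = 42.8 mg/L.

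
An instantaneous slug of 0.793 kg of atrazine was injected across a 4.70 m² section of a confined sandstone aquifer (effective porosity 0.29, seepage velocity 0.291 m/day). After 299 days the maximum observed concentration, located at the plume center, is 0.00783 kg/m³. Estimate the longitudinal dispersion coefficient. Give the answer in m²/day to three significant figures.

1.47 m²/day

At the plume center C_max = M/(n_e·A·√(4πDt)), so D = M²/(4πt·(n_e·A·C_max)²).
n_e·A·C_max = 0.29 × 4.70 × 0.00783 = 0.01067 kg/m.
D = 0.793²/(4π × 299 × 0.01067²) = 1.47 m²/day.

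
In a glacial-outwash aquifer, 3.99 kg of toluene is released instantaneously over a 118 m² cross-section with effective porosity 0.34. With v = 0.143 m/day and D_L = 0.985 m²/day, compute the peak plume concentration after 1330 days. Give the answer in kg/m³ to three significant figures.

The peak of an instantaneous 1D plume sits at x = vt; there the Gaussian factor is 1 and C_max = M/(n_e·A·√(4πDt)), where n_e·A is the pore area the mass is dissolved in.
√(4πDt) = √(4π × 0.985 × 1330) = 128.3 m, so C_max = 3.99/(0.34 × 118 × 128.3) = 0.000775 kg/m³.

0.000775 kg/m³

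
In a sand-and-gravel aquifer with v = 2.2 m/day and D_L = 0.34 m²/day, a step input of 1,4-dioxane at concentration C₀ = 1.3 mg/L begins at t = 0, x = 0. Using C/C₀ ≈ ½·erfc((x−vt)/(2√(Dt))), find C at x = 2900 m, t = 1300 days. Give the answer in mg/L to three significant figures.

For a continuous step input, C/C₀ ≈ ½·erfc((x−vt)/(2√(Dt))).
vt = 2.2 × 1300 = 2860 m and 2√(Dt) = 2√(0.34 × 1300) = 42.05 m.
Argument (x−vt)/(2√(Dt)) = (2900 − 2860)/42.05 = 0.9512; ½·erfc(0.9512) = 0.08928.
C = 1.3 × 0.08928 = 0.116 mg/L.

0.116 mg/L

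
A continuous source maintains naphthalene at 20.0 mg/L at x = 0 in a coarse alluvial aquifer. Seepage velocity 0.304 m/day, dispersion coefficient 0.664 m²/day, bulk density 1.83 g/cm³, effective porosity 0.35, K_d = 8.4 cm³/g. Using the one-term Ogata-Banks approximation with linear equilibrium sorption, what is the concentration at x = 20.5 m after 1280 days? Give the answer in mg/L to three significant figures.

Retardation factor R = 1 + ρ_b·K_d/n = 1 + 1.83 × 8.4/0.35 = 44.92.
Sorption retards both mechanisms: v_R = v/R = 0.006768 m/day, D_R = D/R = 0.01478 m²/day.
v_R·t = 0.006768 × 1280 = 8.66304 m; 2√(D_R t) = 8.699 m; argument = (20.5 − 8.66304)/8.699 = 1.361.
C = C₀ × ½·erfc(1.361) = 20.0 × 0.02713 = 0.543 mg/L.

0.543 mg/L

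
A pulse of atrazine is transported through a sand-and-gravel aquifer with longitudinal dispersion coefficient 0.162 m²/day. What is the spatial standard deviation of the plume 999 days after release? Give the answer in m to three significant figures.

Dispersive spreading gives a Gaussian with σ² = 2Dt; advection only shifts the center.
σ = √(2 × 0.162 × 999) = 18.0 m.

18.0 m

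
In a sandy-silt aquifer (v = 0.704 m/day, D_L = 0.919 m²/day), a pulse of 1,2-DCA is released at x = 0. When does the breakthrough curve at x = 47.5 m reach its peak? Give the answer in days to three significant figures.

65.6 days

For the 1D instantaneous-source solution, setting ∂C/∂t = 0 at fixed x gives v²t² + 2Dt − x² = 0, so t = (√(D² + v²x²) − D)/v².
√(D² + v²x²) = √(0.919² + 0.704² × 47.5²) = 33.45; v² = 0.495616.
t = (33.45 − 0.919)/0.495616 = 65.6 days (vs. the pure-advection estimate x/v = 67.5 d).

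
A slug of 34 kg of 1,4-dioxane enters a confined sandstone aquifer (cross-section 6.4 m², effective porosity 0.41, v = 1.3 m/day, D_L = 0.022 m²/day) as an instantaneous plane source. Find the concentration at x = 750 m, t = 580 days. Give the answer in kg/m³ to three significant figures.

0.748 kg/m³

For an instantaneous plane source, C(x,t) = M/(n_e·A·√(4πDt)) · exp(−(x−vt)²/(4Dt)), with n_e·A the pore (flow) area.
Plume center vt = 1.3 × 580 = 754 m, so the well at 750 m is 4 m upgradient of the peak.
√(4πDt) = 12.66 m, giving peak height M/(n_e·A·√(4πDt)) = 34/(0.41 × 6.4 × 12.66) = 1.023 kg/m³.
(x−vt)²/(4Dt) = (-4)²/(4 × 0.022 × 580) = 0.3135; exp(−0.3135) = 0.7309.
C = 1.023 × 0.7309 = 0.748 kg/m³.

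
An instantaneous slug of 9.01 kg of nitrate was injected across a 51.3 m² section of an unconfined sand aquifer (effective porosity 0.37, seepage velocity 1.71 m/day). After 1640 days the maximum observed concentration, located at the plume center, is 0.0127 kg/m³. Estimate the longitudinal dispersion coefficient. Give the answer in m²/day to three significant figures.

At the plume center C_max = M/(n_e·A·√(4πDt)), so D = M²/(4πt·(n_e·A·C_max)²).
n_e·A·C_max = 0.37 × 51.3 × 0.0127 = 0.2411 kg/m.
D = 9.01²/(4π × 1640 × 0.2411²) = 0.0678 m²/day.

0.0678 m²/day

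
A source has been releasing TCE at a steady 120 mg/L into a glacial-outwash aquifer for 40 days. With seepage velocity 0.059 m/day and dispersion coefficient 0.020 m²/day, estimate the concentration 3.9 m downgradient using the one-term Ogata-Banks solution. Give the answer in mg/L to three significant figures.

13.4 mg/L

For a continuous step input, C/C₀ ≈ ½·erfc((x−vt)/(2√(Dt))).
vt = 0.059 × 40 = 2.36 m and 2√(Dt) = 2√(0.020 × 40) = 1.789 m.
Argument (x−vt)/(2√(Dt)) = (3.9 − 2.36)/1.789 = 0.8608; ½·erfc(0.8608) = 0.1117.
C = 120 × 0.1117 = 13.4 mg/L.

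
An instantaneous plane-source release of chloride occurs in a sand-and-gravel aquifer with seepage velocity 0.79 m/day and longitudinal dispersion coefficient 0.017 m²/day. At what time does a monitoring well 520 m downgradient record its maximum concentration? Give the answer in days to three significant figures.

658 days

For the 1D instantaneous-source solution, setting ∂C/∂t = 0 at fixed x gives v²t² + 2Dt − x² = 0, so t = (√(D² + v²x²) − D)/v².
√(D² + v²x²) = √(0.017² + 0.79² × 520²) = 410.8; v² = 0.6241.
t = (410.8 − 0.017)/0.6241 = 658 days (vs. the pure-advection estimate x/v = 658 d).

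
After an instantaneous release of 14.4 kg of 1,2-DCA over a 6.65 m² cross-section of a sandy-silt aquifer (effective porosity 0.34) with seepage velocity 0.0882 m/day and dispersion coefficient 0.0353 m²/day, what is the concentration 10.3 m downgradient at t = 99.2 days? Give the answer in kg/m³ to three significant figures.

0.809 kg/m³

For an instantaneous plane source, C(x,t) = M/(n_e·A·√(4πDt)) · exp(−(x−vt)²/(4Dt)), with n_e·A the pore (flow) area.
Plume center vt = 0.0882 × 99.2 = 8.74944 m, so the well at 10.3 m is 1.55056 m downgradient of the peak.
√(4πDt) = 6.634 m, giving peak height M/(n_e·A·√(4πDt)) = 14.4/(0.34 × 6.65 × 6.634) = 0.9600 kg/m³.
(x−vt)²/(4Dt) = (1.55056)²/(4 × 0.0353 × 99.2) = 0.1716; exp(−0.1716) = 0.8423.
C = 0.9600 × 0.8423 = 0.809 kg/m³.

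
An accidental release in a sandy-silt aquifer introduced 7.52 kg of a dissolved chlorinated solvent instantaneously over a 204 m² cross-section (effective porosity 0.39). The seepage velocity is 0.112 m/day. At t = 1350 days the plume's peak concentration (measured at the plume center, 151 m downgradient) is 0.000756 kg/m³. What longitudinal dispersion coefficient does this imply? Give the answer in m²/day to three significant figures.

0.921 m²/day

At the plume center C_max = M/(n_e·A·√(4πDt)), so D = M²/(4πt·(n_e·A·C_max)²).
n_e·A·C_max = 0.39 × 204 × 0.000756 = 0.06015 kg/m.
D = 7.52²/(4π × 1350 × 0.06015²) = 0.921 m²/day.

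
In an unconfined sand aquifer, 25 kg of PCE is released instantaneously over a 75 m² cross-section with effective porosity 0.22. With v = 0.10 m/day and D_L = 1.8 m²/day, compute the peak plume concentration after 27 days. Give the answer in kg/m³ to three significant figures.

The peak of an instantaneous 1D plume sits at x = vt; there the Gaussian factor is 1 and C_max = M/(n_e·A·√(4πDt)), where n_e·A is the pore area the mass is dissolved in.
√(4πDt) = √(4π × 1.8 × 27) = 24.71 m, so C_max = 25/(0.22 × 75 × 24.71) = 0.0613 kg/m³.

0.0613 kg/m³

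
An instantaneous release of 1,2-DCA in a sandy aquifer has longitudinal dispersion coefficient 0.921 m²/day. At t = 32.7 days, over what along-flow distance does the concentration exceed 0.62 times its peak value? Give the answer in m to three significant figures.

The plume is Gaussian with σ = √(2Dt) = √(2 × 0.921 × 32.7) = 7.761 m.
C/C_peak = exp(−Δx²/(2σ²)) = 0.62 ⇒ Δx = σ·√(−2 ln 0.62) = 7.761 × 0.9778 = 7.589 m.
Width = 2Δx = 15.2 m.

15.2 m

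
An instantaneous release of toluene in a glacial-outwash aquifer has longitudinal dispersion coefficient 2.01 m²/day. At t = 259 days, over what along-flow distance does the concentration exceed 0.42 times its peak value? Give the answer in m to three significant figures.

85.0 m

The plume is Gaussian with σ = √(2Dt) = √(2 × 2.01 × 259) = 32.27 m.
C/C_peak = exp(−Δx²/(2σ²)) = 0.42 ⇒ Δx = σ·√(−2 ln 0.42) = 32.27 × 1.317 = 42.50 m.
Width = 2Δx = 85.0 m.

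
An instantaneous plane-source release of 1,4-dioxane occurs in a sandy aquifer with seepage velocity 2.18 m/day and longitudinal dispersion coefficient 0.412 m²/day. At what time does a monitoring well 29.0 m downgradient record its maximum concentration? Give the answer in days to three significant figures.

For the 1D instantaneous-source solution, setting ∂C/∂t = 0 at fixed x gives v²t² + 2Dt − x² = 0, so t = (√(D² + v²x²) − D)/v².
√(D² + v²x²) = √(0.412² + 2.18² × 29.0²) = 63.22; v² = 4.7524.
t = (63.22 − 0.412)/4.7524 = 13.2 days (vs. the pure-advection estimate x/v = 13.3 d).

13.2 days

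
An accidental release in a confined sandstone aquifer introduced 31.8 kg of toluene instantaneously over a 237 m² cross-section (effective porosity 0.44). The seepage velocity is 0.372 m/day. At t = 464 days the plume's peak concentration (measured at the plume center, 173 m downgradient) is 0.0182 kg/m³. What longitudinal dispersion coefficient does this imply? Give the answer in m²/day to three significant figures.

At the plume center C_max = M/(n_e·A·√(4πDt)), so D = M²/(4πt·(n_e·A·C_max)²).
n_e·A·C_max = 0.44 × 237 × 0.0182 = 1.898 kg/m.
D = 31.8²/(4π × 464 × 1.898²) = 0.0481 m²/day.

0.0481 m²/day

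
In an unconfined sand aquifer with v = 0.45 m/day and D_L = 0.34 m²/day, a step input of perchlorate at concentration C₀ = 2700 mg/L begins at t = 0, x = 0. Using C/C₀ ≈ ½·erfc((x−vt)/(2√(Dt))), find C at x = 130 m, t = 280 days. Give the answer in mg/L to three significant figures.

For a continuous step input, C/C₀ ≈ ½·erfc((x−vt)/(2√(Dt))).
vt = 0.45 × 280 = 126 m and 2√(Dt) = 2√(0.34 × 280) = 19.51 m.
Argument (x−vt)/(2√(Dt)) = (130 − 126)/19.51 = 0.2050; ½·erfc(0.2050) = 0.3859.
C = 2700 × 0.3859 = 1040 mg/L.

1040 mg/L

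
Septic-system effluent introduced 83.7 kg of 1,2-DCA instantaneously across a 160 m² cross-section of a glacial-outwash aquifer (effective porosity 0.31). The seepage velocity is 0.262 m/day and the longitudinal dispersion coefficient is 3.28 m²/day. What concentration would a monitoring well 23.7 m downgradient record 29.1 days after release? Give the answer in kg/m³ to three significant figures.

For an instantaneous plane source, C(x,t) = M/(n_e·A·√(4πDt)) · exp(−(x−vt)²/(4Dt)), with n_e·A the pore (flow) area.
Plume center vt = 0.262 × 29.1 = 7.6242 m, so the well at 23.7 m is 16.0758 m downgradient of the peak.
√(4πDt) = 34.63 m, giving peak height M/(n_e·A·√(4πDt)) = 83.7/(0.31 × 160 × 34.63) = 0.04873 kg/m³.
(x−vt)²/(4Dt) = (16.0758)²/(4 × 3.28 × 29.1) = 0.6769; exp(−0.6769) = 0.5082.
C = 0.04873 × 0.5082 = 0.0248 kg/m³.

0.0248 kg/m³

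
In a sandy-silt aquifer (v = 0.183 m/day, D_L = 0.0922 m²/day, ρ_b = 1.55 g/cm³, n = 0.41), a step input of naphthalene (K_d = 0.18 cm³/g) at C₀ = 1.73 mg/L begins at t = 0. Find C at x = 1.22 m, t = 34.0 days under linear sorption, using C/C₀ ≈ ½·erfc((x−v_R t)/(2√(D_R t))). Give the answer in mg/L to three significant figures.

1.56 mg/L

Retardation factor R = 1 + ρ_b·K_d/n = 1 + 1.55 × 0.18/0.41 = 1.680.
Sorption retards both mechanisms: v_R = v/R = 0.1089 m/day, D_R = D/R = 0.05488 m²/day.
v_R·t = 0.1089 × 34.0 = 3.7026 m; 2√(D_R t) = 2.732 m; argument = (1.22 − 3.7026)/2.732 = -0.9087.
C = C₀ × ½·erfc(-0.9087) = 1.73 × 0.9006 = 1.56 mg/L.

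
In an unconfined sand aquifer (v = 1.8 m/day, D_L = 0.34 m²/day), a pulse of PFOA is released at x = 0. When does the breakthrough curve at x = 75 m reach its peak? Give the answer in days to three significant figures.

For the 1D instantaneous-source solution, setting ∂C/∂t = 0 at fixed x gives v²t² + 2Dt − x² = 0, so t = (√(D² + v²x²) − D)/v².
√(D² + v²x²) = √(0.34² + 1.8² × 75²) = 135.0; v² = 3.24.
t = (135.0 − 0.34)/3.24 = 41.6 days (vs. the pure-advection estimate x/v = 41.7 d).

41.6 days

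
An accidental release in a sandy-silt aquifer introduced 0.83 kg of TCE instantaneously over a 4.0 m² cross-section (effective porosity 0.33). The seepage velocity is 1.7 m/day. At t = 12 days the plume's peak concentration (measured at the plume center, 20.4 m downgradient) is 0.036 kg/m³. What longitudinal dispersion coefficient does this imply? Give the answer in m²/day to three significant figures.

At the plume center C_max = M/(n_e·A·√(4πDt)), so D = M²/(4πt·(n_e·A·C_max)²).
n_e·A·C_max = 0.33 × 4.0 × 0.036 = 0.04752 kg/m.
D = 0.83²/(4π × 12 × 0.04752²) = 2.02 m²/day.

2.02 m²/day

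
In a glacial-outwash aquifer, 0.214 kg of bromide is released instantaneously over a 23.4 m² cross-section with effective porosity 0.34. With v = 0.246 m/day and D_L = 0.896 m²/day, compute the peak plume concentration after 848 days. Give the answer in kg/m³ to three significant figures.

The peak of an instantaneous 1D plume sits at x = vt; there the Gaussian factor is 1 and C_max = M/(n_e·A·√(4πDt)), where n_e·A is the pore area the mass is dissolved in.
√(4πDt) = √(4π × 0.896 × 848) = 97.71 m, so C_max = 0.214/(0.34 × 23.4 × 97.71) = 0.000275 kg/m³.

0.000275 kg/m³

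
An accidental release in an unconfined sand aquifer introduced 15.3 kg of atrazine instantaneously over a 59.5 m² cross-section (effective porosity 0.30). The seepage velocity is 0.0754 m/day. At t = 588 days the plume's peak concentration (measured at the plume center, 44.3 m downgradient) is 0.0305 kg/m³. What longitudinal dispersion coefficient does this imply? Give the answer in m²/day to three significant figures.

0.107 m²/day

At the plume center C_max = M/(n_e·A·√(4πDt)), so D = M²/(4πt·(n_e·A·C_max)²).
n_e·A·C_max = 0.30 × 59.5 × 0.0305 = 0.5444 kg/m.
D = 15.3²/(4π × 588 × 0.5444²) = 0.107 m²/day.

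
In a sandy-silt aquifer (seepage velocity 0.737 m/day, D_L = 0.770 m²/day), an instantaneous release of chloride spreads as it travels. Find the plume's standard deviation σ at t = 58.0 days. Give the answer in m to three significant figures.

Dispersive spreading gives a Gaussian with σ² = 2Dt; advection only shifts the center.
σ = √(2 × 0.770 × 58.0) = 9.45 m.

9.45 m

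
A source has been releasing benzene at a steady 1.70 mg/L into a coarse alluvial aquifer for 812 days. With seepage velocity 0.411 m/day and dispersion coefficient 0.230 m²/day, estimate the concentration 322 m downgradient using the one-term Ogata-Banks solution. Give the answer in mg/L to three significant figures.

For a continuous step input, C/C₀ ≈ ½·erfc((x−vt)/(2√(Dt))).
vt = 0.411 × 812 = 333.732 m and 2√(Dt) = 2√(0.230 × 812) = 27.33 m.
Argument (x−vt)/(2√(Dt)) = (322 − 333.732)/27.33 = -0.4293; ½·erfc(-0.4293) = 0.7281.
C = 1.70 × 0.7281 = 1.24 mg/L.

1.24 mg/L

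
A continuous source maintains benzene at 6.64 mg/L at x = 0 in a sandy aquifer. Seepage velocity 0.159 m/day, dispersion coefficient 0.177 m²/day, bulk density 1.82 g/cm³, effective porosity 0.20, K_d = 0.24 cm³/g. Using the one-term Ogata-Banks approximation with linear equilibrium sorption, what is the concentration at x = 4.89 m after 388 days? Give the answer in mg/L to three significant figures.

Retardation factor R = 1 + ρ_b·K_d/n = 1 + 1.82 × 0.24/0.20 = 3.184.
Sorption retards both mechanisms: v_R = v/R = 0.04994 m/day, D_R = D/R = 0.05559 m²/day.
v_R·t = 0.04994 × 388 = 19.37672 m; 2√(D_R t) = 9.288 m; argument = (4.89 − 19.37672)/9.288 = -1.560.
C = C₀ × ½·erfc(-1.560) = 6.64 × 0.9863 = 6.55 mg/L.

6.55 mg/L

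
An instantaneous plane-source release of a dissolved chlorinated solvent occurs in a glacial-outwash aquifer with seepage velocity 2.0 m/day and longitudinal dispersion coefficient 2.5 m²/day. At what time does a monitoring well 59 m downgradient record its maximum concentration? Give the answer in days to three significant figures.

28.9 days

For the 1D instantaneous-source solution, setting ∂C/∂t = 0 at fixed x gives v²t² + 2Dt − x² = 0, so t = (√(D² + v²x²) − D)/v².
√(D² + v²x²) = √(2.5² + 2.0² × 59²) = 118.0; v² = 4.
t = (118.0 − 2.5)/4 = 28.9 days (vs. the pure-advection estimate x/v = 29.5 d).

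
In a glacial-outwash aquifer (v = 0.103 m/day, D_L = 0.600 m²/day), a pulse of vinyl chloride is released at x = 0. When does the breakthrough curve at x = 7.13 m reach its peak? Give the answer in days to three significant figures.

For the 1D instantaneous-source solution, setting ∂C/∂t = 0 at fixed x gives v²t² + 2Dt − x² = 0, so t = (√(D² + v²x²) − D)/v².
√(D² + v²x²) = √(0.600² + 0.103² × 7.13²) = 0.9483; v² = 0.010609.
t = (0.9483 − 0.600)/0.010609 = 32.8 days (vs. the pure-advection estimate x/v = 69.2 d).

32.8 days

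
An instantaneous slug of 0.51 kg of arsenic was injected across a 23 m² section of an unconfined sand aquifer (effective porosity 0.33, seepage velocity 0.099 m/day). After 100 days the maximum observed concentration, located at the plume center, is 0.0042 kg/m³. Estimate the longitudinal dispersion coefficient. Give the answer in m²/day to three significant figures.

At the plume center C_max = M/(n_e·A·√(4πDt)), so D = M²/(4πt·(n_e·A·C_max)²).
n_e·A·C_max = 0.33 × 23 × 0.0042 = 0.03188 kg/m.
D = 0.51²/(4π × 100 × 0.03188²) = 0.204 m²/day.

0.204 m²/day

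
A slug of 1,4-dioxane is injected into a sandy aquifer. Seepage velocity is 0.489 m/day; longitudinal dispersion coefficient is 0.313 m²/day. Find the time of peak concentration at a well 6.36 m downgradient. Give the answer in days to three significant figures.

11.8 days

For the 1D instantaneous-source solution, setting ∂C/∂t = 0 at fixed x gives v²t² + 2Dt − x² = 0, so t = (√(D² + v²x²) − D)/v².
√(D² + v²x²) = √(0.313² + 0.489² × 6.36²) = 3.126; v² = 0.239121.
t = (3.126 − 0.313)/0.239121 = 11.8 days (vs. the pure-advection estimate x/v = 13.0 d).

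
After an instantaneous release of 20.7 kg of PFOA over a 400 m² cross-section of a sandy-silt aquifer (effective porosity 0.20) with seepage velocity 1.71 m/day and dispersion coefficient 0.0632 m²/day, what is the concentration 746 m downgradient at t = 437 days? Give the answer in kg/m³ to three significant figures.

For an instantaneous plane source, C(x,t) = M/(n_e·A·√(4πDt)) · exp(−(x−vt)²/(4Dt)), with n_e·A the pore (flow) area.
Plume center vt = 1.71 × 437 = 747.27 m, so the well at 746 m is 1.27 m upgradient of the peak.
√(4πDt) = 18.63 m, giving peak height M/(n_e·A·√(4πDt)) = 20.7/(0.20 × 400 × 18.63) = 0.01389 kg/m³.
(x−vt)²/(4Dt) = (-1.27)²/(4 × 0.0632 × 437) = 0.01460; exp(−0.01460) = 0.9855.
C = 0.01389 × 0.9855 = 0.0137 kg/m³.

0.0137 kg/m³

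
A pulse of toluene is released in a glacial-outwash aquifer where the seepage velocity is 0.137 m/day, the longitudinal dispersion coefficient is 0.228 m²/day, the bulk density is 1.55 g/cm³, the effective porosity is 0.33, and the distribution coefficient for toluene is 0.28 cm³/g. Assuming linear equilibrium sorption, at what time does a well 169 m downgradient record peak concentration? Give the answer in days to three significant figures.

2830 days

Retardation factor R = 1 + ρ_b·K_d/n = 1 + 1.55 × 0.28/0.33 = 2.315.
Sorption retards both mechanisms: v_R = v/R = 0.05918 m/day, D_R = D/R = 0.09849 m²/day.
Peak time from v_R²t² + 2D_R t − x² = 0: t = (√(D_R² + v_R²x²) − D_R)/v_R².
√(D_R² + v_R²x²) = √(0.09849² + 0.05918² × 169²) = 10.00; v_R² = 0.003502.
t = (10.00 − 0.09849)/0.003502 = 2830 days.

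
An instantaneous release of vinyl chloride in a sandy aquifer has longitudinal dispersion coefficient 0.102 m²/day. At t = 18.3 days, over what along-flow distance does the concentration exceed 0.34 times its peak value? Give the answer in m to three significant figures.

The plume is Gaussian with σ = √(2Dt) = √(2 × 0.102 × 18.3) = 1.932 m.
C/C_peak = exp(−Δx²/(2σ²)) = 0.34 ⇒ Δx = σ·√(−2 ln 0.34) = 1.932 × 1.469 = 2.838 m.
Width = 2Δx = 5.68 m.

5.68 m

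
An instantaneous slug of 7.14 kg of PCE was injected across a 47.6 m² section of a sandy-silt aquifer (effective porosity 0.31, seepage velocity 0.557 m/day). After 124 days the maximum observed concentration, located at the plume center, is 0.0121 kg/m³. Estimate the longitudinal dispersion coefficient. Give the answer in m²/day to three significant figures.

1.03 m²/day

At the plume center C_max = M/(n_e·A·√(4πDt)), so D = M²/(4πt·(n_e·A·C_max)²).
n_e·A·C_max = 0.31 × 47.6 × 0.0121 = 0.1785 kg/m.
D = 7.14²/(4π × 124 × 0.1785²) = 1.03 m²/day.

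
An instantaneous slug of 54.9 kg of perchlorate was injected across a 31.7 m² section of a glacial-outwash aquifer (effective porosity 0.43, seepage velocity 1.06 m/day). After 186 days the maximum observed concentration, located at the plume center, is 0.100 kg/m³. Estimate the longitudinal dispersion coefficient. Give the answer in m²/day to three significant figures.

0.694 m²/day

At the plume center C_max = M/(n_e·A·√(4πDt)), so D = M²/(4πt·(n_e·A·C_max)²).
n_e·A·C_max = 0.43 × 31.7 × 0.100 = 1.363 kg/m.
D = 54.9²/(4π × 186 × 1.363²) = 0.694 m²/day.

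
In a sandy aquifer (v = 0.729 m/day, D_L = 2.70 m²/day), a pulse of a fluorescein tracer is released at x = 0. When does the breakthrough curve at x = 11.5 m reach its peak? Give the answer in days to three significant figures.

11.5 days

For the 1D instantaneous-source solution, setting ∂C/∂t = 0 at fixed x gives v²t² + 2Dt − x² = 0, so t = (√(D² + v²x²) − D)/v².
√(D² + v²x²) = √(2.70² + 0.729² × 11.5²) = 8.808; v² = 0.531441.
t = (8.808 − 2.70)/0.531441 = 11.5 days (vs. the pure-advection estimate x/v = 15.8 d).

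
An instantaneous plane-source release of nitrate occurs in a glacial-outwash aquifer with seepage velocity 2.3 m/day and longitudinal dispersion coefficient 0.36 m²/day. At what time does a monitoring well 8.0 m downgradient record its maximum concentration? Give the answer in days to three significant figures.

3.41 days

For the 1D instantaneous-source solution, setting ∂C/∂t = 0 at fixed x gives v²t² + 2Dt − x² = 0, so t = (√(D² + v²x²) − D)/v².
√(D² + v²x²) = √(0.36² + 2.3² × 8.0²) = 18.40; v² = 5.29.
t = (18.40 − 0.36)/5.29 = 3.41 days (vs. the pure-advection estimate x/v = 3.48 d).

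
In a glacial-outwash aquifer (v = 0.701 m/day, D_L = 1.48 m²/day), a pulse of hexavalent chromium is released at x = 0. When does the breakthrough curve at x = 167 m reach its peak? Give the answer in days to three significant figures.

235 days

For the 1D instantaneous-source solution, setting ∂C/∂t = 0 at fixed x gives v²t² + 2Dt − x² = 0, so t = (√(D² + v²x²) − D)/v².
√(D² + v²x²) = √(1.48² + 0.701² × 167²) = 117.1; v² = 0.491401.
t = (117.1 − 1.48)/0.491401 = 235 days (vs. the pure-advection estimate x/v = 238 d).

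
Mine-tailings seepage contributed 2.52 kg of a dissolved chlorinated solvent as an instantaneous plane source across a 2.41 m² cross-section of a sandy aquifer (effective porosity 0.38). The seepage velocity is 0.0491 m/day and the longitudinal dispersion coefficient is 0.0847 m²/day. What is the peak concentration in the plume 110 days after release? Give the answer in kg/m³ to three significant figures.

The peak of an instantaneous 1D plume sits at x = vt; there the Gaussian factor is 1 and C_max = M/(n_e·A·√(4πDt)), where n_e·A is the pore area the mass is dissolved in.
√(4πDt) = √(4π × 0.0847 × 110) = 10.82 m, so C_max = 2.52/(0.38 × 2.41 × 10.82) = 0.254 kg/m³.

0.254 kg/m³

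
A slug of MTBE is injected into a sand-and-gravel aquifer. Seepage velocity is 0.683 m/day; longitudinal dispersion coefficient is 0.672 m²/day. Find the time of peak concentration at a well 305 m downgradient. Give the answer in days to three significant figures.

For the 1D instantaneous-source solution, setting ∂C/∂t = 0 at fixed x gives v²t² + 2Dt − x² = 0, so t = (√(D² + v²x²) − D)/v².
√(D² + v²x²) = √(0.672² + 0.683² × 305²) = 208.3; v² = 0.466489.
t = (208.3 − 0.672)/0.466489 = 445 days (vs. the pure-advection estimate x/v = 447 d).

445 days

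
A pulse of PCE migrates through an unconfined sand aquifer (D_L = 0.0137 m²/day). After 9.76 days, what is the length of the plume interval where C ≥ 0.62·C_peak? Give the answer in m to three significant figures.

1.01 m

The plume is Gaussian with σ = √(2Dt) = √(2 × 0.0137 × 9.76) = 0.5171 m.
C/C_peak = exp(−Δx²/(2σ²)) = 0.62 ⇒ Δx = σ·√(−2 ln 0.62) = 0.5171 × 0.9778 = 0.5056 m.
Width = 2Δx = 1.01 m.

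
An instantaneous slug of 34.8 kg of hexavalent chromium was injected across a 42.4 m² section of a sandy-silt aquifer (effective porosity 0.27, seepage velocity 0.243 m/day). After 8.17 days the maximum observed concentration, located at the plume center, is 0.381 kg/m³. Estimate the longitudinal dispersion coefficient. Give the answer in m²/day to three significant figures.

0.620 m²/day

At the plume center C_max = M/(n_e·A·√(4πDt)), so D = M²/(4πt·(n_e·A·C_max)²).
n_e·A·C_max = 0.27 × 42.4 × 0.381 = 4.362 kg/m.
D = 34.8²/(4π × 8.17 × 4.362²) = 0.620 m²/day.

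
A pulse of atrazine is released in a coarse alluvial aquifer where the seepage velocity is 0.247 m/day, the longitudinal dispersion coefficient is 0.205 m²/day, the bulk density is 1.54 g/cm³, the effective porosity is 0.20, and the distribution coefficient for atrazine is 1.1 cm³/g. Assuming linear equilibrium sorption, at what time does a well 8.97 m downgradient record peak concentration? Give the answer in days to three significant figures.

Retardation factor R = 1 + ρ_b·K_d/n = 1 + 1.54 × 1.1/0.20 = 9.470.
Sorption retards both mechanisms: v_R = v/R = 0.02608 m/day, D_R = D/R = 0.02165 m²/day.
Peak time from v_R²t² + 2D_R t − x² = 0: t = (√(D_R² + v_R²x²) − D_R)/v_R².
√(D_R² + v_R²x²) = √(0.02165² + 0.02608² × 8.97²) = 0.2349; v_R² = 0.0006802.
t = (0.2349 − 0.02165)/0.0006802 = 314 days.

314 days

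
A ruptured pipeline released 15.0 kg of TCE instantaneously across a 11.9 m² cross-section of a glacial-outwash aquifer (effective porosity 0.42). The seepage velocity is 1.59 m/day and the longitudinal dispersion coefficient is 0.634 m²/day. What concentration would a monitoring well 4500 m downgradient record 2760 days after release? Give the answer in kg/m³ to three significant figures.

0.00342 kg/m³

For an instantaneous plane source, C(x,t) = M/(n_e·A·√(4πDt)) · exp(−(x−vt)²/(4Dt)), with n_e·A the pore (flow) area.
Plume center vt = 1.59 × 2760 = 4388.4 m, so the well at 4500 m is 111.6 m downgradient of the peak.
√(4πDt) = 148.3 m, giving peak height M/(n_e·A·√(4πDt)) = 15.0/(0.42 × 11.9 × 148.3) = 0.02024 kg/m³.
(x−vt)²/(4Dt) = (111.6)²/(4 × 0.634 × 2760) = 1.779; exp(−1.779) = 0.1688.
C = 0.02024 × 0.1688 = 0.00342 kg/m³.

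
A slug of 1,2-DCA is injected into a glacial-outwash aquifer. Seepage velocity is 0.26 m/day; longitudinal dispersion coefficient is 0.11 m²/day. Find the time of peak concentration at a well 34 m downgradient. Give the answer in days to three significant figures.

129 days

For the 1D instantaneous-source solution, setting ∂C/∂t = 0 at fixed x gives v²t² + 2Dt − x² = 0, so t = (√(D² + v²x²) − D)/v².
√(D² + v²x²) = √(0.11² + 0.26² × 34²) = 8.841; v² = 0.0676.
t = (8.841 − 0.11)/0.0676 = 129 days (vs. the pure-advection estimate x/v = 131 d).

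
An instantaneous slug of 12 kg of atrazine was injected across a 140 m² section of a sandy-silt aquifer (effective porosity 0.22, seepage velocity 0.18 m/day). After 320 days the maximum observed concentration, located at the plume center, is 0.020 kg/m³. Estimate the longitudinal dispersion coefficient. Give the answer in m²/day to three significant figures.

0.0944 m²/day

At the plume center C_max = M/(n_e·A·√(4πDt)), so D = M²/(4πt·(n_e·A·C_max)²).
n_e·A·C_max = 0.22 × 140 × 0.020 = 0.6160 kg/m.
D = 12²/(4π × 320 × 0.6160²) = 0.0944 m²/day.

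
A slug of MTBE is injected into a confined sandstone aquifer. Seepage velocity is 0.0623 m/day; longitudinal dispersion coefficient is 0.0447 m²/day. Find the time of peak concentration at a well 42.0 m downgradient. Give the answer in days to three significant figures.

For the 1D instantaneous-source solution, setting ∂C/∂t = 0 at fixed x gives v²t² + 2Dt − x² = 0, so t = (√(D² + v²x²) − D)/v².
√(D² + v²x²) = √(0.0447² + 0.0623² × 42.0²) = 2.617; v² = 0.00388129.
t = (2.617 − 0.0447)/0.00388129 = 663 days (vs. the pure-advection estimate x/v = 674 d).

663 days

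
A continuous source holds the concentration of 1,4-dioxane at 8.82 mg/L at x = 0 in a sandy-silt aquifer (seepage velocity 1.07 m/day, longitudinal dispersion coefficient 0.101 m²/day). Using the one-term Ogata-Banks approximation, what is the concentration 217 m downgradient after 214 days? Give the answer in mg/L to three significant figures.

8.52 mg/L

For a continuous step input, C/C₀ ≈ ½·erfc((x−vt)/(2√(Dt))).
vt = 1.07 × 214 = 228.98 m and 2√(Dt) = 2√(0.101 × 214) = 9.298 m.
Argument (x−vt)/(2√(Dt)) = (217 − 228.98)/9.298 = -1.288; ½·erfc(-1.288) = 0.9657.
C = 8.82 × 0.9657 = 8.52 mg/L.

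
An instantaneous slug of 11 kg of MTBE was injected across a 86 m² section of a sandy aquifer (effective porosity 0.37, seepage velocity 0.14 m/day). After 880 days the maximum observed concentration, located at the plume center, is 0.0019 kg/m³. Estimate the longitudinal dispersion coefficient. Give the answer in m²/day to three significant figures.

2.99 m²/day

At the plume center C_max = M/(n_e·A·√(4πDt)), so D = M²/(4πt·(n_e·A·C_max)²).
n_e·A·C_max = 0.37 × 86 × 0.0019 = 0.06046 kg/m.
D = 11²/(4π × 880 × 0.06046²) = 2.99 m²/day.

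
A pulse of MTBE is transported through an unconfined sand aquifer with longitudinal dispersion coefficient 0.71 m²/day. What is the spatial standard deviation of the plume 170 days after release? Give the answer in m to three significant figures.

Dispersive spreading gives a Gaussian with σ² = 2Dt; advection only shifts the center.
σ = √(2 × 0.71 × 170) = 15.5 m.

15.5 m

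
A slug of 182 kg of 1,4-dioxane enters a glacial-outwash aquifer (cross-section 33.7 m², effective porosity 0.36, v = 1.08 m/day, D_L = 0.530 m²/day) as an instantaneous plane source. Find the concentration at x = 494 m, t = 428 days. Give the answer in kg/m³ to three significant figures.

For an instantaneous plane source, C(x,t) = M/(n_e·A·√(4πDt)) · exp(−(x−vt)²/(4Dt)), with n_e·A the pore (flow) area.
Plume center vt = 1.08 × 428 = 462.24 m, so the well at 494 m is 31.76 m downgradient of the peak.
√(4πDt) = 53.39 m, giving peak height M/(n_e·A·√(4πDt)) = 182/(0.36 × 33.7 × 53.39) = 0.2810 kg/m³.
(x−vt)²/(4Dt) = (31.76)²/(4 × 0.530 × 428) = 1.112; exp(−1.112) = 0.3289.
C = 0.2810 × 0.3289 = 0.0924 kg/m³.

0.0924 kg/m³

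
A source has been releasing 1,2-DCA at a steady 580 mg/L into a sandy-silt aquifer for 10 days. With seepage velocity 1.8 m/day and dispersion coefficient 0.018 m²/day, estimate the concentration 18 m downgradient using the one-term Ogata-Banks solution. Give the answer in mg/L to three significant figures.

290 mg/L

For a continuous step input, C/C₀ ≈ ½·erfc((x−vt)/(2√(Dt))).
vt = 1.8 × 10 = 18 m and 2√(Dt) = 2√(0.018 × 10) = 0.8485 m.
Argument (x−vt)/(2√(Dt)) = (18 − 18)/0.8485 = 0; ½·erfc(0) = 0.5000.
C = 580 × 0.5000 = 290 mg/L.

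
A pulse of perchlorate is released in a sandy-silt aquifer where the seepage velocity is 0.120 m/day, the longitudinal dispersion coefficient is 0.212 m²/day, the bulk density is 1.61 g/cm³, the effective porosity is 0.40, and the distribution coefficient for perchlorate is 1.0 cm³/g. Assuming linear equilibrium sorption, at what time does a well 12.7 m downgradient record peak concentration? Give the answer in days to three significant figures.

463 days

Retardation factor R = 1 + ρ_b·K_d/n = 1 + 1.61 × 1.0/0.40 = 5.025.
Sorption retards both mechanisms: v_R = v/R = 0.02388 m/day, D_R = D/R = 0.04219 m²/day.
Peak time from v_R²t² + 2D_R t − x² = 0: t = (√(D_R² + v_R²x²) − D_R)/v_R².
√(D_R² + v_R²x²) = √(0.04219² + 0.02388² × 12.7²) = 0.3062; v_R² = 0.0005703.
t = (0.3062 − 0.04219)/0.0005703 = 463 days.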